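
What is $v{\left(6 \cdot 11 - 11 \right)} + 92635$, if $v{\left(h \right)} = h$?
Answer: $92690$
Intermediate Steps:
$v{\left(6 \cdot 11 - 11 \right)} + 92635 = \left(6 \cdot 11 - 11\right) + 92635 = \left(66 - 11\right) + 92635 = 55 + 92635 = 92690$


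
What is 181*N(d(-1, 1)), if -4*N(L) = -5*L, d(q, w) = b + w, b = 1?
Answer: 905/2 ≈ 452.50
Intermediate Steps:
d(q, w) = 1 + w
N(L) = 5*L/4 (N(L) = -(-5)*L/4 = 5*L/4)
181*N(d(-1, 1)) = 181*(5*(1 + 1)/4) = 181*((5/4)*2) = 181*(5/2) = 905/2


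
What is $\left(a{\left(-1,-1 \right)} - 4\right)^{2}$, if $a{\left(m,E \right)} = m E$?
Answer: $9$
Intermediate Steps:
$a{\left(m,E \right)} = E m$
$\left(a{\left(-1,-1 \right)} - 4\right)^{2} = \left(\left(-1\right) \left(-1\right) - 4\right)^{2} = \left(1 + \left(-5 + 1\right)\right)^{2} = \left(1 - 4\right)^{2} = \left(-3\right)^{2} = 9$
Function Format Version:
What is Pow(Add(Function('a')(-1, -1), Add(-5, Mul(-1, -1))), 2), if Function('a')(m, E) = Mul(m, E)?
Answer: 9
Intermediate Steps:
Function('a')(m, E) = Mul(E, m)
Pow(Add(Function('a')(-1, -1), Add(-5, Mul(-1, -1))), 2) = Pow(Add(Mul(-1, -1), Add(-5, Mul(-1, -1))), 2) = Pow(Add(1, Add(-5, 1)), 2) = Pow(Add(1, -4), 2) = Pow(-3, 2) = 9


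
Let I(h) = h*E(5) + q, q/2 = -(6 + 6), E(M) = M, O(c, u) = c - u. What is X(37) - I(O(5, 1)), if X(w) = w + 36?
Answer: 77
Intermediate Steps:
X(w) = 36 + w
q = -24 (q = 2*(-(6 + 6)) = 2*(-1*12) = 2*(-12) = -24)
I(h) = -24 + 5*h (I(h) = h*5 - 24 = 5*h - 24 = -24 + 5*h)
X(37) - I(O(5, 1)) = (36 + 37) - (-24 + 5*(5 - 1*1)) = 73 - (-24 + 5*(5 - 1)) = 73 - (-24 + 5*4) = 73 - (-24 + 20) = 73 - 1*(-4) = 73 + 4 = 77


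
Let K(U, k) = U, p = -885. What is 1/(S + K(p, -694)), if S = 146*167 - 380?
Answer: 1/23117 ≈ 4.3258e-5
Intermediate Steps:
S = 24002 (S = 24382 - 380 = 24002)
1/(S + K(p, -694)) = 1/(24002 - 885) = 1/23117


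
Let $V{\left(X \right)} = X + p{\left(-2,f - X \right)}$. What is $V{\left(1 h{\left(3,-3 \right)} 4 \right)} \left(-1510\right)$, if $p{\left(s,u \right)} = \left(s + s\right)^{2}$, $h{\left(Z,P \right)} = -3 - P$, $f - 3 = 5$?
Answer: $-24160$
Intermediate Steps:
$f = 8$ ($f = 3 + 5 = 8$)
$p{\left(s,u \right)} = 4 s^{2}$ ($p{\left(s,u \right)} = \left(2 s\right)^{2} = 4 s^{2}$)
$V{\left(X \right)} = 16 + X$ ($V{\left(X \right)} = X + 4 \left(-2\right)^{2} = X + 4 \cdot 4 = X + 16 = 16 + X$)
$V{\left(1 h{\left(3,-3 \right)} 4 \right)} \left(-1510\right) = \left(16 + 1 \left(-3 - -3\right) 4\right) \left(-1510\right) = \left(16 + 1 \left(-3 + 3\right) 4\right) \left(-1510\right) = \left(16 + 1 \cdot 0 \cdot 4\right) \left(-1510\right) = \left(16 + 0 \cdot 4\right) \left(-1510\right) = \left(16 + 0\right) \left(-1510\right) = 16 \left(-1510\right) = -24160$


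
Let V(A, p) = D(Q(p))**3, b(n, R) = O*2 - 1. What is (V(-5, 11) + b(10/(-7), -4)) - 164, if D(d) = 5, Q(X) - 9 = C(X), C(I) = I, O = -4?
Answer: -48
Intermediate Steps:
Q(X) = 9 + X
b(n, R) = -9 (b(n, R) = -4*2 - 1 = -8 - 1 = -9)
V(A, p) = 125 (V(A, p) = 5**3 = 125)
(V(-5, 11) + b(10/(-7), -4)) - 164 = (125 - 9) - 164 = 116 - 164 = -48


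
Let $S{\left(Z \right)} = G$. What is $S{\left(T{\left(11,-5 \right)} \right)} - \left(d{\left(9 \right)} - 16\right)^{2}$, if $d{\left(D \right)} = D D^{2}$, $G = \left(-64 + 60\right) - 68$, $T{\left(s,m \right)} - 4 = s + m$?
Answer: $-508441$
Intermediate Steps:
$T{\left(s,m \right)} = 4 + m + s$ ($T{\left(s,m \right)} = 4 + \left(s + m\right) = 4 + \left(m + s\right) = 4 + m + s$)
$G = -72$ ($G = -4 - 68 = -72$)
$d{\left(D \right)} = D^{3}$
$S{\left(Z \right)} = -72$
$S{\left(T{\left(11,-5 \right)} \right)} - \left(d{\left(9 \right)} - 16\right)^{2} = -72 - \left(9^{3} - 16\right)^{2} = -72 - \left(729 - 16\right)^{2} = -72 - 713^{2} = -72 - 508369 = -508441$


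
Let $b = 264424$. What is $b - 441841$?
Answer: $-177417$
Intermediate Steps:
$b - 441841 = 264424 - 441841 = -177417$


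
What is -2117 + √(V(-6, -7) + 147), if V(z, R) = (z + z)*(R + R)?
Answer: -2117 + 3*√35 ≈ -2099.3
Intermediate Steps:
V(z, R) = 4*R*z (V(z, R) = (2*z)*(2*R) = 4*R*z)
-2117 + √(V(-6, -7) + 147) = -2117 + √(4*(-7)*(-6) + 147) = -2117 + √(168 + 147) = -2117 + √315 = -2117 + 3*√35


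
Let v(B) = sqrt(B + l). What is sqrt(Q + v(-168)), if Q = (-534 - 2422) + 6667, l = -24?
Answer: sqrt(3711 + 8*I*sqrt(3)) ≈ 60.918 + 0.1137*I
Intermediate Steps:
Q = 3711 (Q = -2956 + 6667 = 3711)
v(B) = sqrt(-24 + B) (v(B) = sqrt(B - 24) = sqrt(-24 + B))
sqrt(Q + v(-168)) = sqrt(3711 + sqrt(-24 - 168)) = sqrt(3711 + sqrt(-192)) = sqrt(3711 + 8*I*sqrt(3))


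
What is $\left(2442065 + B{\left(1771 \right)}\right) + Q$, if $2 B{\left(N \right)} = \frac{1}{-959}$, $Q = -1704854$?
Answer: $\frac{1413970697}{1918} \approx 7.3721 \cdot 10^{5}$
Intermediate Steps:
$B{\left(N \right)} = - \frac{1}{1918}$ ($B{\left(N \right)} = \frac{1}{2 \left(-959\right)} = \frac{1}{2} \left(- \frac{1}{959}\right) = - \frac{1}{1918}$)
$\left(2442065 + B{\left(1771 \right)}\right) + Q = \left(2442065 - \frac{1}{1918}\right) - 1704854 = \frac{4683880669}{1918} - 1704854 = \frac{1413970697}{1918}$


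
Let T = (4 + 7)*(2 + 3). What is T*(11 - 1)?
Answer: 550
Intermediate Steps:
T = 55 (T = 11*5 = 55)
T*(11 - 1) = 55*(11 - 1) = 55*10 = 550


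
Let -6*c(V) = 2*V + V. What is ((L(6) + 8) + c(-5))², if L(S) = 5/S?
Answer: 1156/9 ≈ 128.44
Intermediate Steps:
c(V) = -V/2 (c(V) = -(2*V + V)/6 = -V/2)
((L(6) + 8) + c(-5))² = ((5/6 + 8) - ½*(-5))² = ((5*(⅙) + 8) + 5/2)² = ((⅚ + 8) + 5/2)² = (53/6 + 5/2)² = (34/3)² = 1156/9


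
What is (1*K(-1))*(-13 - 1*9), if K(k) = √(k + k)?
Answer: -22*I*√2 ≈ -31.113*I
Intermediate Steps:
K(k) = √2*√k (K(k) = √(2*k) = √2*√k)
(1*K(-1))*(-13 - 1*9) = (1*(√2*√(-1)))*(-13 - 1*9) = (1*(√2*I))*(-13 - 9) = (1*(I*√2))*(-22) = (I*√2)*(-22) = -22*I*√2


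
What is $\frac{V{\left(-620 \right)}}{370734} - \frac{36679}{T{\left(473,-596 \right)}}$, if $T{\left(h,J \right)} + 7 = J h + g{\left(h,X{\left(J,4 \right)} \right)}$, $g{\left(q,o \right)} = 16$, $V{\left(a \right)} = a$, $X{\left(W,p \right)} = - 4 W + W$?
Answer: $\frac{6711687503}{52254771933} \approx 0.12844$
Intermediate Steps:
$X{\left(W,p \right)} = - 3 W$
$T{\left(h,J \right)} = 9 + J h$ ($T{\left(h,J \right)} = -7 + \left(J h + 16\right) = -7 + \left(16 + J h\right) = 9 + J h$)
$\frac{V{\left(-620 \right)}}{370734} - \frac{36679}{T{\left(473,-596 \right)}} = - \frac{620}{370734} - \frac{36679}{9 - 281908} = \left(-620\right) \frac{1}{370734} - \frac{36679}{9 - 281908} = - \frac{310}{185367} - \frac{36679}{-281899} = - \frac{310}{185367} - - \frac{36679}{281899} = - \frac{310}{185367} + \frac{36679}{281899} = \frac{6711687503}{52254771933}$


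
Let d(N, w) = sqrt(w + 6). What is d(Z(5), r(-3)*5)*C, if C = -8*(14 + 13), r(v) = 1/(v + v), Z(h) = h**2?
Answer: -36*sqrt(186) ≈ -490.97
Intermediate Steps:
r(v) = 1/(2*v)
d(N, w) = sqrt(6 + w)
C = -216 (C = -8*27 = -216)
d(Z(5), r(-3)*5)*C = sqrt(6 + ((1/2)/(-3))*5)*(-216) = sqrt(6 + ((1/2)*(-1/3))*5)*(-216) = sqrt(6 - 1/6*5)*(-216) = sqrt(6 - 5/6)*(-216) = sqrt(31/6)*(-216) = (sqrt(186)/6)*(-216) = -36*sqrt(186)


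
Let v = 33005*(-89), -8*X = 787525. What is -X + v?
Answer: -22712035/8 ≈ -2.8390e+6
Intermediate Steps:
X = -787525/8 (X = -⅛*787525 = -787525/8 ≈ -98441.)
v = -2937445
-X + v = -1*(-787525/8) - 2937445 = 787525/8 - 2937445 = -22712035/8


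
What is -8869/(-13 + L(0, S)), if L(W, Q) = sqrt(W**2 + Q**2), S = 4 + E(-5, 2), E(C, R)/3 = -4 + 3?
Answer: 8869/12 ≈ 739.08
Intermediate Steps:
E(C, R) = -3 (E(C, R) = 3*(-4 + 3) = 3*(-1) = -3)
S = 1 (S = 4 - 3 = 1)
L(W, Q) = sqrt(Q**2 + W**2)
-8869/(-13 + L(0, S)) = -8869/(-13 + sqrt(1**2 + 0**2)) = -8869/(-13 + sqrt(1 + 0)) = -8869/(-13 + sqrt(1)) = -8869/(-13 + 1) = -8869/((sqrt(-12))**2) = -8869/((2*I*sqrt(3))**2) = -8869/(-12) = -8869*(-1/12) = 8869/12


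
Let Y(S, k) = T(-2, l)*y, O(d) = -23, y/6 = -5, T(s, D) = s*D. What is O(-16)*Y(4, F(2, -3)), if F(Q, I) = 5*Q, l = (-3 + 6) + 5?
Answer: -11040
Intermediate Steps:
l = 8 (l = 3 + 5 = 8)
T(s, D) = D*s
y = -30 (y = 6*(-5) = -30)
Y(S, k) = 480 (Y(S, k) = (8*(-2))*(-30) = -16*(-30) = 480)
O(-16)*Y(4, F(2, -3)) = -23*480 = -11040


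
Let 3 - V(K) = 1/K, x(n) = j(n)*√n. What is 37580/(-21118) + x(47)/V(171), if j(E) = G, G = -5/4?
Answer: -18790/10559 - 855*√47/2048 ≈ -4.6416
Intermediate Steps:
G = -5/4 (G = -5*¼ = -5/4 ≈ -1.2500)
j(E) = -5/4
x(n) = -5*√n/4
V(K) = 3 - 1/K
37580/(-21118) + x(47)/V(171) = 37580/(-21118) + (-5*√47/4)/(3 - 1/171) = 37580*(-1/21118) + (-5*√47/4)/(3 - 1*1/171) = -18790/10559 + (-5*√47/4)/(3 - 1/171) = -18790/10559 + (-5*√47/4)/(512/171) = -18790/10559 - 5*√47/4*(171/512) = -18790/10559 - 855*√47/2048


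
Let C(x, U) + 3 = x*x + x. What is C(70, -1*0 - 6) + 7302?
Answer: 12269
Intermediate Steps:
C(x, U) = -3 + x + x**2 (C(x, U) = -3 + (x*x + x) = -3 + (x**2 + x) = -3 + (x + x**2) = -3 + x + x**2)
C(70, -1*0 - 6) + 7302 = (-3 + 70 + 70**2) + 7302 = (-3 + 70 + 4900) + 7302 = 4967 + 7302 = 12269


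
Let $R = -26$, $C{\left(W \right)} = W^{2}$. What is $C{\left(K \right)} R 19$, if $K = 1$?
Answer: $-494$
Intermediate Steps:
$C{\left(K \right)} R 19 = 1^{2} \left(-26\right) 19 = 1 \left(-26\right) 19 = \left(-26\right) 19 = -494$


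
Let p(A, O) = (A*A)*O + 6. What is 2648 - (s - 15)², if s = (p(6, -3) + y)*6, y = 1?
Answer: -382993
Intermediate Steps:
p(A, O) = 6 + O*A² (p(A, O) = A²*O + 6 = O*A² + 6 = 6 + O*A²)
s = -606 (s = ((6 - 3*6²) + 1)*6 = ((6 - 3*36) + 1)*6 = ((6 - 108) + 1)*6 = (-102 + 1)*6 = -101*6 = -606)
2648 - (s - 15)² = 2648 - (-606 - 15)² = 2648 - 1*(-621)² = 2648 - 1*385641 = 2648 - 385641 = -382993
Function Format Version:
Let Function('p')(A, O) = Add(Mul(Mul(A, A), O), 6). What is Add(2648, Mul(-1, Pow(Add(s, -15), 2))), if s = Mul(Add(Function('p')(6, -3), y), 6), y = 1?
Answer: -382993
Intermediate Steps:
Function('p')(A, O) = Add(6, Mul(O, Pow(A, 2))) (Function('p')(A, O) = Add(Mul(Pow(A, 2), O), 6) = Add(Mul(O, Pow(A, 2)), 6) = Add(6, Mul(O, Pow(A, 2))))
s = -606 (s = Mul(Add(Add(6, Mul(-3, Pow(6, 2))), 1), 6) = Mul(Add(Add(6, Mul(-3, 36)), 1), 6) = Mul(Add(Add(6, -108), 1), 6) = Mul(Add(-102, 1), 6) = Mul(-101, 6) = -606)
Add(2648, Mul(-1, Pow(Add(s, -15), 2))) = Add(2648, Mul(-1, Pow(Add(-606, -15), 2))) = Add(2648, Mul(-1, Pow(-621, 2))) = Add(2648, Mul(-1, 385641)) = Add(2648, -385641) = -382993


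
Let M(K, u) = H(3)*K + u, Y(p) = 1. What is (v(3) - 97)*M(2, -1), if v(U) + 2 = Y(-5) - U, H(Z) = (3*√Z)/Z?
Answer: 101 - 202*√3 ≈ -248.87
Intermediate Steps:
H(Z) = 3/√Z
M(K, u) = u + K*√3 (M(K, u) = (3/√3)*K + u = (3*(√3/3))*K + u = √3*K + u = K*√3 + u = u + K*√3)
v(U) = -1 - U (v(U) = -2 + (1 - U) = -1 - U)
(v(3) - 97)*M(2, -1) = ((-1 - 1*3) - 97)*(-1 + 2*√3) = ((-1 - 3) - 97)*(-1 + 2*√3) = (-4 - 97)*(-1 + 2*√3) = -101*(-1 + 2*√3) = 101 - 202*√3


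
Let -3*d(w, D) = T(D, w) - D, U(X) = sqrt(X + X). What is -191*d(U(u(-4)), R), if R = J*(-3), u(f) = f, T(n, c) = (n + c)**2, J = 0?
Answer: -1528/3 ≈ -509.33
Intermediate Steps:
T(n, c) = (c + n)**2
U(X) = sqrt(2)*sqrt(X) (U(X) = sqrt(2*X) = sqrt(2)*sqrt(X))
R = 0 (R = 0*(-3) = 0)
d(w, D) = -(D + w)**2/3 + D/3 (d(w, D) = -((w + D)**2 - D)/3 = -((D + w)**2 - D)/3 = -(D + w)**2/3 + D/3)
-191*d(U(u(-4)), R) = -191*(-(0 + sqrt(2)*sqrt(-4))**2/3 + (1/3)*0) = -191*(-(0 + sqrt(2)*(2*I))**2/3 + 0) = -191*(-(0 + 2*I*sqrt(2))**2/3 + 0) = -191*(-(2*I*sqrt(2))**2/3 + 0) = -191*(-1/3*(-8) + 0) = -191*(8/3 + 0) = -191*8/3 = -1528/3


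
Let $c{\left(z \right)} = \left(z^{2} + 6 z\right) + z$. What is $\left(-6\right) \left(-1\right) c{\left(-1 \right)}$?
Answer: $-36$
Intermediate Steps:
$c{\left(z \right)} = z^{2} + 7 z$
$\left(-6\right) \left(-1\right) c{\left(-1 \right)} = \left(-6\right) \left(-1\right) \left(- (7 - 1)\right) = 6 \left(\left(-1\right) 6\right) = 6 \left(-6\right) = -36$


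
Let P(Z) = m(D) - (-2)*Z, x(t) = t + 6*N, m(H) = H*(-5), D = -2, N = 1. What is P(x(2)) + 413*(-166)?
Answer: -68532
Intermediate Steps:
m(H) = -5*H
x(t) = 6 + t (x(t) = t + 6*1 = t + 6 = 6 + t)
P(Z) = 10 + 2*Z (P(Z) = -5*(-2) - (-2)*Z = 10 + 2*Z)
P(x(2)) + 413*(-166) = (10 + 2*(6 + 2)) + 413*(-166) = (10 + 2*8) - 68558 = (10 + 16) - 68558 = 26 - 68558 = -68532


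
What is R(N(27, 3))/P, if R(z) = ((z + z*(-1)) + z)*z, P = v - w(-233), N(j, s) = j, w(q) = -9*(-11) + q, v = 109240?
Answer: 243/36458 ≈ 0.0066652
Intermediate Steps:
w(q) = 99 + q
P = 109374 (P = 109240 - (99 - 233) = 109240 - 1*(-134) = 109240 + 134 = 109374)
R(z) = z² (R(z) = ((z - z) + z)*z = (0 + z)*z = z*z = z²)
R(N(27, 3))/P = 27²/109374 = 729*(1/109374) = 243/36458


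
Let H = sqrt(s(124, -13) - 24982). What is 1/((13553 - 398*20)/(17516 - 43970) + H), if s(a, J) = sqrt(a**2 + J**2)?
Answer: 1/(-5593/26454 + I*sqrt(24982 - sqrt(15545))) ≈ -8.505e-6 - 0.0063427*I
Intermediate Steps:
s(a, J) = sqrt(J**2 + a**2)
H = sqrt(-24982 + sqrt(15545)) (H = sqrt(sqrt((-13)**2 + 124**2) - 24982) = sqrt(sqrt(169 + 15376) - 24982) = sqrt(sqrt(15545) - 24982) = sqrt(-24982 + sqrt(15545)) ≈ 157.66*I)
1/((13553 - 398*20)/(17516 - 43970) + H) = 1/((13553 - 398*20)/(17516 - 43970) + sqrt(-24982 + sqrt(15545))) = 1/((13553 - 7960)/(-26454) + sqrt(-24982 + sqrt(15545))) = 1/(5593*(-1/26454) + sqrt(-24982 + sqrt(15545))) = 1/(-5593/26454 + sqrt(-24982 + sqrt(15545)))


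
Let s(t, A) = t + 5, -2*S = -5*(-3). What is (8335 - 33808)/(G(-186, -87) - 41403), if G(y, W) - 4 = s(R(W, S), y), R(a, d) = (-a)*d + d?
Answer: 8491/14018 ≈ 0.60572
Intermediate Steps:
S = -15/2 (S = -(-5)*(-3)/2 = -1/2*15 = -15/2 ≈ -7.5000)
R(a, d) = d - a*d (R(a, d) = -a*d + d = d - a*d)
s(t, A) = 5 + t
G(y, W) = 3/2 + 15*W/2 (G(y, W) = 4 + (5 - 15*(1 - W)/2) = 4 + (5 + (-15/2 + 15*W/2)) = 4 + (-5/2 + 15*W/2) = 3/2 + 15*W/2)
(8335 - 33808)/(G(-186, -87) - 41403) = (8335 - 33808)/((3/2 + (15/2)*(-87)) - 41403) = -25473/((3/2 - 1305/2) - 41403) = -25473/(-651 - 41403) = -25473/(-42054) = -25473*(-1/42054) = 8491/14018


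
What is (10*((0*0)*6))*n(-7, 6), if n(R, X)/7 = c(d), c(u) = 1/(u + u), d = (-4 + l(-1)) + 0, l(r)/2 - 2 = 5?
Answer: 0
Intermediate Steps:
l(r) = 14 (l(r) = 4 + 2*5 = 4 + 10 = 14)
d = 10 (d = (-4 + 14) + 0 = 10 + 0 = 10)
c(u) = 1/(2*u)
n(R, X) = 7/20 (n(R, X) = 7*((1/2)/10) = 7*((1/2)*(1/10)) = 7*(1/20) = 7/20)
(10*((0*0)*6))*n(-7, 6) = (10*((0*0)*6))*(7/20) = (10*(0*6))*(7/20) = (10*0)*(7/20) = 0*(7/20) = 0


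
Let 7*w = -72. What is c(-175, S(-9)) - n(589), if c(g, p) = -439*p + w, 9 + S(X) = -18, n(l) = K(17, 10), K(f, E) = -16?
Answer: 83011/7 ≈ 11859.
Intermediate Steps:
w = -72/7 (w = (1/7)*(-72) = -72/7 ≈ -10.286)
n(l) = -16
S(X) = -27 (S(X) = -9 - 18 = -27)
c(g, p) = -72/7 - 439*p (c(g, p) = -439*p - 72/7 = -72/7 - 439*p)
c(-175, S(-9)) - n(589) = (-72/7 - 439*(-27)) - 1*(-16) = (-72/7 + 11853) + 16 = 82899/7 + 16 = 83011/7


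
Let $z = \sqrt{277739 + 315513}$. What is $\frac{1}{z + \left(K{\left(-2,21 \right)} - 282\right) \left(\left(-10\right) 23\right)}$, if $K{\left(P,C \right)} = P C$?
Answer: $\frac{18630}{1388159287} - \frac{\sqrt{148313}}{2776318574} \approx 1.3282 \cdot 10^{-5}$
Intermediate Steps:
$K{\left(P,C \right)} = C P$
$z = 2 \sqrt{148313}$ ($z = \sqrt{593252} = 2 \sqrt{148313} \approx 770.23$)
$\frac{1}{z + \left(K{\left(-2,21 \right)} - 282\right) \left(\left(-10\right) 23\right)} = \frac{1}{2 \sqrt{148313} + \left(21 \left(-2\right) - 282\right) \left(\left(-10\right) 23\right)} = \frac{1}{2 \sqrt{148313} + \left(-42 - 282\right) \left(-230\right)} = \frac{1}{2 \sqrt{148313} - -74520} = \frac{1}{2 \sqrt{148313} + 74520} = \frac{1}{74520 + 2 \sqrt{148313}}$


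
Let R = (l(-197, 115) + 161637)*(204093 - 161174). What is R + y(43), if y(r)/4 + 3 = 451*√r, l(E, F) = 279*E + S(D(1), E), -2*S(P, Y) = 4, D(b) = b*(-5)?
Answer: 4578255556 + 1804*√43 ≈ 4.5783e+9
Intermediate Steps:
D(b) = -5*b
S(P, Y) = -2 (S(P, Y) = -½*4 = -2)
l(E, F) = -2 + 279*E (l(E, F) = 279*E - 2 = -2 + 279*E)
y(r) = -12 + 1804*√r (y(r) = -12 + 4*(451*√r) = -12 + 1804*√r)
R = 4578255568 (R = ((-2 + 279*(-197)) + 161637)*(204093 - 161174) = ((-2 - 54963) + 161637)*42919 = (-54965 + 161637)*42919 = 106672*42919 = 4578255568)
R + y(43) = 4578255568 + (-12 + 1804*√43) = 4578255556 + 1804*√43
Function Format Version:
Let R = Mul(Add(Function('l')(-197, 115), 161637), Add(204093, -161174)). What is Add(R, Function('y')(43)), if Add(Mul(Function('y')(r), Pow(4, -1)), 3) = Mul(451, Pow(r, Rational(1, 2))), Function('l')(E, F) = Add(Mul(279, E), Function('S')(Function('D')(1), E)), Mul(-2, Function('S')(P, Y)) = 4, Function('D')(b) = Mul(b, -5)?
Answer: Add(4578255556, Mul(1804, Pow(43, Rational(1, 2)))) ≈ 4.5783e+9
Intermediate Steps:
Function('D')(b) = Mul(-5, b)
Function('S')(P, Y) = -2 (Function('S')(P, Y) = Mul(Rational(-1, 2), 4) = -2)
Function('l')(E, F) = Add(-2, Mul(279, E)) (Function('l')(E, F) = Add(Mul(279, E), -2) = Add(-2, Mul(279, E)))
Function('y')(r) = Add(-12, Mul(1804, Pow(r, Rational(1, 2)))) (Function('y')(r) = Add(-12, Mul(4, Mul(451, Pow(r, Rational(1, 2))))) = Add(-12, Mul(1804, Pow(r, Rational(1, 2)))))
R = 4578255568 (R = Mul(Add(Add(-2, Mul(279, -197)), 161637), Add(204093, -161174)) = Mul(Add(Add(-2, -54963), 161637), 42919) = Mul(Add(-54965, 161637), 42919) = Mul(106672, 42919) = 4578255568)
Add(R, Function('y')(43)) = Add(4578255568, Add(-12, Mul(1804, Pow(43, Rational(1, 2))))) = Add(4578255556, Mul(1804, Pow(43, Rational(1, 2))))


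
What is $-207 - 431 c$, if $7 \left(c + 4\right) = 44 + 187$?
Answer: $-12706$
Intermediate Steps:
$c = 29$ ($c = -4 + \frac{44 + 187}{7} = -4 + \frac{1}{7} \cdot 231 = -4 + 33 = 29$)
$-207 - 431 c = -207 - 12499 = -12706$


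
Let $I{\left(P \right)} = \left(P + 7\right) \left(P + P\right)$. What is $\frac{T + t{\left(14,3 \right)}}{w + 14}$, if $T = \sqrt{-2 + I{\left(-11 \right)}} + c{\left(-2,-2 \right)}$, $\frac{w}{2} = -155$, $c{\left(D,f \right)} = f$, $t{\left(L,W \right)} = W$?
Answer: $- \frac{1}{296} - \frac{\sqrt{86}}{296} \approx -0.034708$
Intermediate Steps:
$I{\left(P \right)} = 2 P \left(7 + P\right)$ ($I{\left(P \right)} = \left(7 + P\right) 2 P = 2 P \left(7 + P\right)$)
$w = -310$ ($w = 2 \left(-155\right) = -310$)
$T = -2 + \sqrt{86}$ ($T = \sqrt{-2 + 2 \left(-11\right) \left(7 - 11\right)} - 2 = \sqrt{-2 + 2 \left(-11\right) \left(-4\right)} - 2 = \sqrt{-2 + 88} - 2 = \sqrt{86} - 2 = -2 + \sqrt{86} \approx 7.2736$)
$\frac{T + t{\left(14,3 \right)}}{w + 14} = \frac{\left(-2 + \sqrt{86}\right) + 3}{-310 + 14} = \frac{1 + \sqrt{86}}{-296} = \left(1 + \sqrt{86}\right) \left(- \frac{1}{296}\right) = - \frac{1}{296} - \frac{\sqrt{86}}{296}$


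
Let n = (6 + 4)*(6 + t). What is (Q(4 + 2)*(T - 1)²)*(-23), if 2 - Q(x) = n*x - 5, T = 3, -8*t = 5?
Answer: 29026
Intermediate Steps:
t = -5/8 (t = -⅛*5 = -5/8 ≈ -0.62500)
n = 215/4 (n = (6 + 4)*(6 - 5/8) = 10*(43/8) = 215/4 ≈ 53.750)
Q(x) = 7 - 215*x/4 (Q(x) = 2 - (215*x/4 - 5) = 2 - (-5 + 215*x/4) = 2 + (5 - 215*x/4) = 7 - 215*x/4)
(Q(4 + 2)*(T - 1)²)*(-23) = ((7 - 215*(4 + 2)/4)*(3 - 1)²)*(-23) = ((7 - 215/4*6)*2²)*(-23) = ((7 - 645/2)*4)*(-23) = -631/2*4*(-23) = -1262*(-23) = 29026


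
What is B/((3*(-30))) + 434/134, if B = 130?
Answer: 1082/603 ≈ 1.7944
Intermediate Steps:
B/((3*(-30))) + 434/134 = 130/((3*(-30))) + 434/134 = 130/(-90) + 434*(1/134) = 130*(-1/90) + 217/67 = -13/9 + 217/67 = 1082/603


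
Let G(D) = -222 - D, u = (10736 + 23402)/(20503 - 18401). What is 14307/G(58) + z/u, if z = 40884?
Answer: 11787137337/4779320 ≈ 2466.3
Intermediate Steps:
u = 17069/1051 (u = 34138/2102 = 34138*(1/2102) = 17069/1051 ≈ 16.241)
14307/G(58) + z/u = 14307/(-222 - 1*58) + 40884/(17069/1051) = 14307/(-222 - 58) + 40884*(1051/17069) = 14307/(-280) + 42969084/17069 = 14307*(-1/280) + 42969084/17069 = -14307/280 + 42969084/17069 = 11787137337/4779320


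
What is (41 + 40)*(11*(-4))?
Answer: -3564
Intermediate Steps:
(41 + 40)*(11*(-4)) = 81*(-44) = -3564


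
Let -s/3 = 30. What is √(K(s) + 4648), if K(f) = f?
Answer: √4558 ≈ 67.513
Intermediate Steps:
s = -90 (s = -3*30 = -90)
√(K(s) + 4648) = √(-90 + 4648) = √4558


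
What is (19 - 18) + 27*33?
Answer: 892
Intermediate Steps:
(19 - 18) + 27*33 = 1 + 891 = 892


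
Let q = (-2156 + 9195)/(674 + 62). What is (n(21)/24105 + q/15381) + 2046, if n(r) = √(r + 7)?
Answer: 23161578175/11320416 + 2*√7/24105 ≈ 2046.0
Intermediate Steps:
n(r) = √(7 + r)
q = 7039/736 ≈ 9.5639
(n(21)/24105 + q/15381) + 2046 = (√(7 + 21)/24105 + (7039/736)/15381) + 2046 = (√28*(1/24105) + (7039/736)*(1/15381)) + 2046 = ((2*√7)*(1/24105) + 7039/11320416) + 2046 = (2*√7/24105 + 7039/11320416) + 2046 = (7039/11320416 + 2*√7/24105) + 2046 = 23161578175/11320416 + 2*√7/24105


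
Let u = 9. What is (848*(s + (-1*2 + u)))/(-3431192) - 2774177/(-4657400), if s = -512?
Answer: 1439152363123/1997554202600 ≈ 0.72046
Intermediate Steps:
(848*(s + (-1*2 + u)))/(-3431192) - 2774177/(-4657400) = (848*(-512 + (-1*2 + 9)))/(-3431192) - 2774177/(-4657400) = (848*(-512 + (-2 + 9)))*(-1/3431192) - 2774177*(-1/4657400) = (848*(-512 + 7))*(-1/3431192) + 2774177/4657400 = (848*(-505))*(-1/3431192) + 2774177/4657400 = -428240*(-1/3431192) + 2774177/4657400 = 53530/428899 + 2774177/4657400 = 1439152363123/1997554202600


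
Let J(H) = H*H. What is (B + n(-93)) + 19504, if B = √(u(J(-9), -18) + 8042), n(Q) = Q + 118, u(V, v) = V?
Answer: 19529 + √8123 ≈ 19619.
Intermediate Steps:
J(H) = H²
n(Q) = 118 + Q
B = √8123 (B = √((-9)² + 8042) = √(81 + 8042) = √8123 ≈ 90.128)
(B + n(-93)) + 19504 = (√8123 + (118 - 93)) + 19504 = (√8123 + 25) + 19504 = (25 + √8123) + 19504 = 19529 + √8123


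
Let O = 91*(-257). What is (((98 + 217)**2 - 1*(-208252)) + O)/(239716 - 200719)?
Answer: 284090/38997 ≈ 7.2849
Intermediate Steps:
O = -23387
(((98 + 217)**2 - 1*(-208252)) + O)/(239716 - 200719) = (((98 + 217)**2 - 1*(-208252)) - 23387)/(239716 - 200719) = ((315**2 + 208252) - 23387)/38997 = ((99225 + 208252) - 23387)*(1/38997) = (307477 - 23387)*(1/38997) = 284090*(1/38997) = 284090/38997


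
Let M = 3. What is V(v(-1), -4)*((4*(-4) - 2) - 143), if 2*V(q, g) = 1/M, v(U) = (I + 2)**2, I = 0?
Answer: -161/6 ≈ -26.833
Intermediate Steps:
v(U) = 4 (v(U) = (0 + 2)**2 = 2**2 = 4)
V(q, g) = 1/6 (V(q, g) = (1/2)/3 = (1/2)*(1/3) = 1/6)
V(v(-1), -4)*((4*(-4) - 2) - 143) = ((4*(-4) - 2) - 143)/6 = ((-16 - 2) - 143)/6 = (-18 - 143)/6 = (1/6)*(-161) = -161/6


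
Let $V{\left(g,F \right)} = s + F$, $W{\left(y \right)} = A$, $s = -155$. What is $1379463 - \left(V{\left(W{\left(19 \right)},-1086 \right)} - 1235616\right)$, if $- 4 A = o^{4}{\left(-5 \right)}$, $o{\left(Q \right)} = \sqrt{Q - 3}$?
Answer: $2616320$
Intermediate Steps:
$o{\left(Q \right)} = \sqrt{-3 + Q}$
$A = -16$ ($A = - \frac{\left(\sqrt{-3 - 5}\right)^{4}}{4} = - \frac{\left(\sqrt{-8}\right)^{4}}{4} = - \frac{\left(2 i \sqrt{2}\right)^{4}}{4} = \left(- \frac{1}{4}\right) 64 = -16$)
$W{\left(y \right)} = -16$
$V{\left(g,F \right)} = -155 + F$
$1379463 - \left(V{\left(W{\left(19 \right)},-1086 \right)} - 1235616\right) = 1379463 - \left(\left(-155 - 1086\right) - 1235616\right) = 1379463 - \left(-1241 - 1235616\right) = 1379463 - -1236857 = 1379463 + 1236857 = 2616320$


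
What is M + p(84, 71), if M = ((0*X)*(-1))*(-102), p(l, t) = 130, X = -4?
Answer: 130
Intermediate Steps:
M = 0 (M = ((0*(-4))*(-1))*(-102) = (0*(-1))*(-102) = 0*(-102) = 0)
M + p(84, 71) = 0 + 130 = 130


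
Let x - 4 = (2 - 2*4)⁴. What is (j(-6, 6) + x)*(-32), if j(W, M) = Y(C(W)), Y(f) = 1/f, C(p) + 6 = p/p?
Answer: -207968/5 ≈ -41594.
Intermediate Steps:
C(p) = -5 (C(p) = -6 + p/p = -6 + 1 = -5)
Y(f) = 1/f
j(W, M) = -⅕ (j(W, M) = 1/(-5) = -⅕)
x = 1300 (x = 4 + (2 - 2*4)⁴ = 4 + (2 - 8)⁴ = 4 + (-6)⁴ = 4 + 1296 = 1300)
(j(-6, 6) + x)*(-32) = (-⅕ + 1300)*(-32) = (6499/5)*(-32) = -207968/5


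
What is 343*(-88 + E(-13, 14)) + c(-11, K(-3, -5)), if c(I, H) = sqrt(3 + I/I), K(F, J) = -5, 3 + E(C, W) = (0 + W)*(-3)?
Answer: -45617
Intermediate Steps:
E(C, W) = -3 - 3*W (E(C, W) = -3 + (0 + W)*(-3) = -3 + W*(-3) = -3 - 3*W)
c(I, H) = 2 (c(I, H) = sqrt(3 + 1) = sqrt(4) = 2)
343*(-88 + E(-13, 14)) + c(-11, K(-3, -5)) = 343*(-88 + (-3 - 3*14)) + 2 = 343*(-88 + (-3 - 42)) + 2 = 343*(-88 - 45) + 2 = 343*(-133) + 2 = -45619 + 2 = -45617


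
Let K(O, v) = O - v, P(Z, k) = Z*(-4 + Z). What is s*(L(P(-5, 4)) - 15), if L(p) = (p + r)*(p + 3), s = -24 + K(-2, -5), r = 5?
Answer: -50085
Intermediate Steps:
s = -21 (s = -24 + (-2 - 1*(-5)) = -24 + (-2 + 5) = -24 + 3 = -21)
L(p) = (3 + p)*(5 + p) (L(p) = (p + 5)*(p + 3) = (5 + p)*(3 + p) = (3 + p)*(5 + p))
s*(L(P(-5, 4)) - 15) = -21*((15 + (-5*(-4 - 5))² + 8*(-5*(-4 - 5))) - 15) = -21*((15 + (-5*(-9))² + 8*(-5*(-9))) - 15) = -21*((15 + 45² + 8*45) - 15) = -21*((15 + 2025 + 360) - 15) = -21*(2400 - 15) = -21*2385 = -50085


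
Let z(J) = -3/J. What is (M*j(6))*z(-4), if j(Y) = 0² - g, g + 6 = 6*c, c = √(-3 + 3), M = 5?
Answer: 45/2 ≈ 22.500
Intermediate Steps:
c = 0 (c = √0 = 0)
g = -6 (g = -6 + 6*0 = -6 + 0 = -6)
j(Y) = 6 (j(Y) = 0² - 1*(-6) = 0 + 6 = 6)
(M*j(6))*z(-4) = (5*6)*(-3/(-4)) = 30*(-3*(-¼)) = 30*(¾) = 45/2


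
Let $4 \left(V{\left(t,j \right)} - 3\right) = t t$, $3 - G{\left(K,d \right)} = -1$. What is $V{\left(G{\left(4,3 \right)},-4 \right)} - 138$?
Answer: $-131$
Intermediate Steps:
$G{\left(K,d \right)} = 4$ ($G{\left(K,d \right)} = 3 - -1 = 3 + 1 = 4$)
$V{\left(t,j \right)} = 3 + \frac{t^{2}}{4}$ ($V{\left(t,j \right)} = 3 + \frac{t t}{4} = 3 + \frac{t^{2}}{4}$)
$V{\left(G{\left(4,3 \right)},-4 \right)} - 138 = \left(3 + \frac{4^{2}}{4}\right) - 138 = \left(3 + \frac{1}{4} \cdot 16\right) - 138 = \left(3 + 4\right) - 138 = 7 - 138 = -131$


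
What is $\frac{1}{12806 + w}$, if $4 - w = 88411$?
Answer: $- \frac{1}{75601} \approx -1.3227 \cdot 10^{-5}$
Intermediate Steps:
$w = -88407$ ($w = 4 - 88411 = -88407$)
$\frac{1}{12806 + w} = \frac{1}{12806 - 88407} = \frac{1}{-75601} = - \frac{1}{75601}$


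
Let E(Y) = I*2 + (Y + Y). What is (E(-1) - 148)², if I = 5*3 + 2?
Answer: 13456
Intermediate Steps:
I = 17 (I = 15 + 2 = 17)
E(Y) = 34 + 2*Y (E(Y) = 17*2 + (Y + Y) = 34 + 2*Y)
(E(-1) - 148)² = ((34 + 2*(-1)) - 148)² = ((34 - 2) - 148)² = (32 - 148)² = (-116)² = 13456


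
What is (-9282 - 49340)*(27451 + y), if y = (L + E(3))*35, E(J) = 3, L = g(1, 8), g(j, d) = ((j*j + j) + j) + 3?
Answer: -1627698452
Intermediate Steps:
g(j, d) = 3 + j**2 + 2*j (g(j, d) = ((j**2 + j) + j) + 3 = ((j + j**2) + j) + 3 = (j**2 + 2*j) + 3 = 3 + j**2 + 2*j)
L = 6 (L = 3 + 1**2 + 2*1 = 3 + 1 + 2 = 6)
y = 315 (y = (6 + 3)*35 = 9*35 = 315)
(-9282 - 49340)*(27451 + y) = (-9282 - 49340)*(27451 + 315) = -58622*27766 = -1627698452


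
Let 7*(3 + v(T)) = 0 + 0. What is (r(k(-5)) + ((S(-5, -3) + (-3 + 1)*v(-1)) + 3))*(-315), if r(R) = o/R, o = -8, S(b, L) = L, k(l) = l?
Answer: -2394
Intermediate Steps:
v(T) = -3 (v(T) = -3 + (0 + 0)/7 = -3 + (1/7)*0 = -3 + 0 = -3)
r(R) = -8/R
(r(k(-5)) + ((S(-5, -3) + (-3 + 1)*v(-1)) + 3))*(-315) = (-8/(-5) + ((-3 + (-3 + 1)*(-3)) + 3))*(-315) = (-8*(-1/5) + ((-3 - 2*(-3)) + 3))*(-315) = (8/5 + ((-3 + 6) + 3))*(-315) = (8/5 + (3 + 3))*(-315) = (8/5 + 6)*(-315) = (38/5)*(-315) = -2394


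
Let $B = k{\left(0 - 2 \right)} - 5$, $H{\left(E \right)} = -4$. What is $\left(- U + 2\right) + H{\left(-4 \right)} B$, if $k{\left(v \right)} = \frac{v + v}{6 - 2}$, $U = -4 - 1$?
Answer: $31$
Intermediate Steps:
$U = -5$ ($U = -4 - 1 = -5$)
$k{\left(v \right)} = \frac{v}{2}$ ($k{\left(v \right)} = \frac{2 v}{4} = 2 v \frac{1}{4} = \frac{v}{2}$)
$B = -6$ ($B = \frac{0 - 2}{2} - 5 = \frac{1}{2} \left(-2\right) - 5 = -1 - 5 = -6$)
$\left(- U + 2\right) + H{\left(-4 \right)} B = \left(\left(-1\right) \left(-5\right) + 2\right) - -24 = \left(5 + 2\right) + 24 = 7 + 24 = 31$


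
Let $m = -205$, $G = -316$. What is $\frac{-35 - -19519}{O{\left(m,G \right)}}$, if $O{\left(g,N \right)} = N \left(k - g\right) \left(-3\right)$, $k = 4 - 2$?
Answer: $\frac{4871}{49059} \approx 0.099289$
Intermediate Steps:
$k = 2$
$O{\left(g,N \right)} = - 3 N \left(2 - g\right)$ ($O{\left(g,N \right)} = N \left(2 - g\right) \left(-3\right) = - 3 N \left(2 - g\right)$)
$\frac{-35 - -19519}{O{\left(m,G \right)}} = \frac{-35 - -19519}{3 \left(-316\right) \left(-2 - 205\right)} = \frac{-35 + 19519}{3 \left(-316\right) \left(-207\right)} = \frac{19484}{196236} = 19484 \cdot \frac{1}{196236} = \frac{4871}{49059}$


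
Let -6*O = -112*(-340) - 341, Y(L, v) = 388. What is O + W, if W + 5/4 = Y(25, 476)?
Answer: -70837/12 ≈ -5903.1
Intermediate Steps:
W = 1547/4 (W = -5/4 + 388 = 1547/4 ≈ 386.75)
O = -37739/6 (O = -(-112*(-340) - 341)/6 = -(38080 - 341)/6 = -⅙*37739 = -37739/6 ≈ -6289.8)
O + W = -37739/6 + 1547/4 = -70837/12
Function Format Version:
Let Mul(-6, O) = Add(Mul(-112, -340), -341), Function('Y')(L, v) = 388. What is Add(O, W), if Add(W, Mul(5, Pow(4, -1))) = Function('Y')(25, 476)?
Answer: Rational(-70837, 12) ≈ -5903.1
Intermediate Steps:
W = Rational(1547, 4) (W = Add(Rational(-5, 4), 388) = Rational(1547, 4) ≈ 386.75)
O = Rational(-37739, 6) (O = Mul(Rational(-1, 6), Add(Mul(-112, -340), -341)) = Mul(Rational(-1, 6), Add(38080, -341)) = Mul(Rational(-1, 6), 37739) = Rational(-37739, 6) ≈ -6289.8)
Add(O, W) = Add(Rational(-37739, 6), Rational(1547, 4)) = Rational(-70837, 12)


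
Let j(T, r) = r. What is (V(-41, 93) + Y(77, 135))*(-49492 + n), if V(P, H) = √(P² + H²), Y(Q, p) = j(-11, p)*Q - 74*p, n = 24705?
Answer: -10038735 - 24787*√10330 ≈ -1.2558e+7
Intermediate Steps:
Y(Q, p) = -74*p + Q*p (Y(Q, p) = p*Q - 74*p = Q*p - 74*p = -74*p + Q*p)
V(P, H) = √(H² + P²)
(V(-41, 93) + Y(77, 135))*(-49492 + n) = (√(93² + (-41)²) + 135*(-74 + 77))*(-49492 + 24705) = (√(8649 + 1681) + 135*3)*(-24787) = (√10330 + 405)*(-24787) = (405 + √10330)*(-24787) = -10038735 - 24787*√10330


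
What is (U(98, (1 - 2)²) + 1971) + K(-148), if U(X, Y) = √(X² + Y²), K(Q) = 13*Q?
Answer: 47 + √9605 ≈ 145.01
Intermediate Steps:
(U(98, (1 - 2)²) + 1971) + K(-148) = (√(98² + ((1 - 2)²)²) + 1971) + 13*(-148) = (√(9604 + ((-1)²)²) + 1971) - 1924 = (√(9604 + 1²) + 1971) - 1924 = (√(9604 + 1) + 1971) - 1924 = (√9605 + 1971) - 1924 = (1971 + √9605) - 1924 = 47 + √9605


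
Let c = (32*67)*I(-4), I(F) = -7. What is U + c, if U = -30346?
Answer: -45354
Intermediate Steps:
c = -15008 (c = (32*67)*(-7) = 2144*(-7) = -15008)
U + c = -30346 - 15008 = -45354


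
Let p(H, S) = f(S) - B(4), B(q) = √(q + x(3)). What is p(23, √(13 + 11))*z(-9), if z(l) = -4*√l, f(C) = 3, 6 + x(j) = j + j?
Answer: -12*I ≈ -12.0*I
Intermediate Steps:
x(j) = -6 + 2*j (x(j) = -6 + (j + j) = -6 + 2*j)
B(q) = √q (B(q) = √(q + (-6 + 2*3)) = √(q + (-6 + 6)) = √(q + 0) = √q)
p(H, S) = 1 (p(H, S) = 3 - √4 = 3 - 1*2 = 3 - 2 = 1)
p(23, √(13 + 11))*z(-9) = 1*(-12*I) = -12*I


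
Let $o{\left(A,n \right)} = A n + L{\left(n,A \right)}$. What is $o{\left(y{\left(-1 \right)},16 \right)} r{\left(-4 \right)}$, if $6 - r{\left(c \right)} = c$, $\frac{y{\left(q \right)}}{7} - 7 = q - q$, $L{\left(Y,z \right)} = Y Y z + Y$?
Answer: $133440$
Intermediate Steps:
$L{\left(Y,z \right)} = Y + z Y^{2}$ ($L{\left(Y,z \right)} = Y^{2} z + Y = z Y^{2} + Y = Y + z Y^{2}$)
$y{\left(q \right)} = 49$ ($y{\left(q \right)} = 49 + 7 \left(q - q\right) = 49 + 7 \cdot 0 = 49 + 0 = 49$)
$r{\left(c \right)} = 6 - c$
$o{\left(A,n \right)} = A n + n \left(1 + A n\right)$ ($o{\left(A,n \right)} = A n + n \left(1 + n A\right) = A n + n \left(1 + A n\right)$)
$o{\left(y{\left(-1 \right)},16 \right)} r{\left(-4 \right)} = 16 \left(1 + 49 + 49 \cdot 16\right) \left(6 - -4\right) = 16 \left(1 + 49 + 784\right) \left(6 + 4\right) = 16 \cdot 834 \cdot 10 = 13344 \cdot 10 = 133440$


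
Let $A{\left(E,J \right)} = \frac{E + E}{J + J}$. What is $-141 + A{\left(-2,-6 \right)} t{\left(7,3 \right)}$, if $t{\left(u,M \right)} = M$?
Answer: $-140$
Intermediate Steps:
$A{\left(E,J \right)} = \frac{E}{J}$ ($A{\left(E,J \right)} = \frac{2 E}{2 J} = 2 E \frac{1}{2 J} = \frac{E}{J}$)
$-141 + A{\left(-2,-6 \right)} t{\left(7,3 \right)} = -141 + - \frac{2}{-6} \cdot 3 = -141 + \left(-2\right) \left(- \frac{1}{6}\right) 3 = -141 + \frac{1}{3} \cdot 3 = -141 + 1 = -140$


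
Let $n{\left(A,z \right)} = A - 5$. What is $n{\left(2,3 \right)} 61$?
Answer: $-183$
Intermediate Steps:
$n{\left(A,z \right)} = -5 + A$
$n{\left(2,3 \right)} 61 = \left(-5 + 2\right) 61 = \left(-3\right) 61 = -183$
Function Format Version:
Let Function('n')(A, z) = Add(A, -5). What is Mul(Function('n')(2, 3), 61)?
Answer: -183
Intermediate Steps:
Function('n')(A, z) = Add(-5, A)
Mul(Function('n')(2, 3), 61) = Mul(Add(-5, 2), 61) = Mul(-3, 61) = -183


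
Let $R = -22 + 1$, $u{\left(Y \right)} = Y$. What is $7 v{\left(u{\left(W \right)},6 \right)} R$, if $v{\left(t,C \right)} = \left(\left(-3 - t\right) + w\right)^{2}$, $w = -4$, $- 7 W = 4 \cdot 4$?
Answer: $-3267$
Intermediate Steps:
$W = - \frac{16}{7}$ ($W = - \frac{4 \cdot 4}{7} = \left(- \frac{1}{7}\right) 16 = - \frac{16}{7} \approx -2.2857$)
$R = -21$
$v{\left(t,C \right)} = \left(-7 - t\right)^{2}$ ($v{\left(t,C \right)} = \left(\left(-3 - t\right) - 4\right)^{2} = \left(-7 - t\right)^{2}$)
$7 v{\left(u{\left(W \right)},6 \right)} R = 7 \left(7 - \frac{16}{7}\right)^{2} \left(-21\right) = 7 \left(\frac{33}{7}\right)^{2} \left(-21\right) = 7 \cdot \frac{1089}{49} \left(-21\right) = \frac{1089}{7} \left(-21\right) = -3267$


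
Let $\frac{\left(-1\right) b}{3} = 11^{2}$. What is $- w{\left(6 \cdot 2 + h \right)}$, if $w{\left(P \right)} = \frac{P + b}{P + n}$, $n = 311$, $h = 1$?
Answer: $\frac{175}{162} \approx 1.0802$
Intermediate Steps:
$b = -363$ ($b = - 3 \cdot 11^{2} = \left(-3\right) 121 = -363$)
$w{\left(P \right)} = \frac{-363 + P}{311 + P}$ ($w{\left(P \right)} = \frac{P - 363}{P + 311} = \frac{-363 + P}{311 + P}$)
$- w{\left(6 \cdot 2 + h \right)} = - \frac{-363 + \left(6 \cdot 2 + 1\right)}{311 + \left(6 \cdot 2 + 1\right)} = - \frac{-363 + \left(12 + 1\right)}{311 + \left(12 + 1\right)} = - \frac{-363 + 13}{311 + 13} = - \frac{-350}{324} = \left(-1\right) \left(- \frac{175}{162}\right) = \frac{175}{162}$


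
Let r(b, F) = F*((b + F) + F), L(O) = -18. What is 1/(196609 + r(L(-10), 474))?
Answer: 1/637429 ≈ 1.5688e-6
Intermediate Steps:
r(b, F) = F*(b + 2*F) (r(b, F) = F*((F + b) + F) = F*(b + 2*F))
1/(196609 + r(L(-10), 474)) = 1/(196609 + 474*(-18 + 2*474)) = 1/(196609 + 474*(-18 + 948)) = 1/(196609 + 474*930) = 1/(196609 + 440820) = 1/637429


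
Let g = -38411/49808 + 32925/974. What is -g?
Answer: -801258043/24256496 ≈ -33.033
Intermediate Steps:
g = 801258043/24256496 (g = -38411*1/49808 + 32925*(1/974) = -38411/49808 + 32925/974 = 801258043/24256496 ≈ 33.033)
-g = -1*801258043/24256496 = -801258043/24256496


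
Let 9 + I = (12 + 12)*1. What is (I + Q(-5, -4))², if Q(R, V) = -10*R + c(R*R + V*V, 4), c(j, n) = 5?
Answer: 4900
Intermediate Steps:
Q(R, V) = 5 - 10*R (Q(R, V) = -10*R + 5 = 5 - 10*R)
I = 15 (I = -9 + (12 + 12)*1 = -9 + 24*1 = -9 + 24 = 15)
(I + Q(-5, -4))² = (15 + (5 - 10*(-5)))² = (15 + (5 + 50))² = (15 + 55)² = 70² = 4900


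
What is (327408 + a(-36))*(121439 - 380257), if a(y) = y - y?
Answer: -84739083744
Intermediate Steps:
a(y) = 0
(327408 + a(-36))*(121439 - 380257) = (327408 + 0)*(121439 - 380257) = 327408*(-258818) = -84739083744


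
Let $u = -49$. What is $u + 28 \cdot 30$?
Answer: $791$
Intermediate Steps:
$u + 28 \cdot 30 = -49 + 28 \cdot 30 = -49 + 840 = 791$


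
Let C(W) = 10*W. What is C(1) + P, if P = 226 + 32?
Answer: 268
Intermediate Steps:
P = 258
C(1) + P = 10*1 + 258 = 10 + 258 = 268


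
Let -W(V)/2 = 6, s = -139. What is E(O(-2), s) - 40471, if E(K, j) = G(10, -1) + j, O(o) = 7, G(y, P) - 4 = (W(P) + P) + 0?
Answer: -40619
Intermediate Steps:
W(V) = -12 (W(V) = -2*6 = -12)
G(y, P) = -8 + P (G(y, P) = 4 + ((-12 + P) + 0) = 4 + (-12 + P) = -8 + P)
E(K, j) = -9 + j (E(K, j) = (-8 - 1) + j = -9 + j)
E(O(-2), s) - 40471 = (-9 - 139) - 40471 = -148 - 40471 = -40619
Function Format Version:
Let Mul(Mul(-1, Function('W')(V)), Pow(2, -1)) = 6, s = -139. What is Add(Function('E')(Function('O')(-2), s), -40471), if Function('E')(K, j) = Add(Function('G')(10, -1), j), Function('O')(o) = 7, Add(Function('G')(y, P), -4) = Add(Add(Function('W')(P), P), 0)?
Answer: -40619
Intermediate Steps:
Function('W')(V) = -12 (Function('W')(V) = Mul(-2, 6) = -12)
Function('G')(y, P) = Add(-8, P) (Function('G')(y, P) = Add(4, Add(Add(-12, P), 0)) = Add(4, Add(-12, P)) = Add(-8, P))
Function('E')(K, j) = Add(-9, j) (Function('E')(K, j) = Add(Add(-8, -1), j) = Add(-9, j))
Add(Function('E')(Function('O')(-2), s), -40471) = Add(Add(-9, -139), -40471) = Add(-148, -40471) = -40619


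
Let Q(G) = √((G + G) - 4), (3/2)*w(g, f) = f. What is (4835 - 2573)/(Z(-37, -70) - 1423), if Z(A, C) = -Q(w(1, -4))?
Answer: -9656478/6074815 + 4524*I*√21/6074815 ≈ -1.5896 + 0.0034127*I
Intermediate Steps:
w(g, f) = 2*f/3
Q(G) = √(-4 + 2*G) (Q(G) = √(2*G - 4) = √(-4 + 2*G))
Z(A, C) = -2*I*√21/3 (Z(A, C) = -√(-4 + 2*((⅔)*(-4))) = -√(-4 + 2*(-8/3)) = -√(-4 - 16/3) = -√(-28/3) = -2*I*√21/3)
(4835 - 2573)/(Z(-37, -70) - 1423) = (4835 - 2573)/(-2*I*√21/3 - 1423) = 2262/(-1423 - 2*I*√21/3)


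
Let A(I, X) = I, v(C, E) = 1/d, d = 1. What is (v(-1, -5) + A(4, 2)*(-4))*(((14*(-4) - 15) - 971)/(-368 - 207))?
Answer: -3126/115 ≈ -27.183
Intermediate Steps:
v(C, E) = 1 (v(C, E) = 1/1 = 1)
(v(-1, -5) + A(4, 2)*(-4))*(((14*(-4) - 15) - 971)/(-368 - 207)) = (1 + 4*(-4))*(((14*(-4) - 15) - 971)/(-368 - 207)) = (1 - 16)*(((-56 - 15) - 971)/(-575)) = -15*(-71 - 971)*(-1)/575 = -(-15630)*(-1)/575 = -15*1042/575 = -3126/115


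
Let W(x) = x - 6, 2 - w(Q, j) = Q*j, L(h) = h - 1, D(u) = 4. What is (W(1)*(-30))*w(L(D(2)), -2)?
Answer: 1200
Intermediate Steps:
L(h) = -1 + h
w(Q, j) = 2 - Q*j
W(x) = -6 + x
(W(1)*(-30))*w(L(D(2)), -2) = ((-6 + 1)*(-30))*(2 - 1*(-1 + 4)*(-2)) = (-5*(-30))*(2 - 1*3*(-2)) = 150*(2 + 6) = 150*8 = 1200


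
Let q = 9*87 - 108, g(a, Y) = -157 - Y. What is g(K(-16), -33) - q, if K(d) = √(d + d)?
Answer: -799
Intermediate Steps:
K(d) = √2*√d (K(d) = √(2*d) = √2*√d)
q = 675 (q = 783 - 108 = 675)
g(K(-16), -33) - q = (-157 - 1*(-33)) - 1*675 = (-157 + 33) - 675 = -124 - 675 = -799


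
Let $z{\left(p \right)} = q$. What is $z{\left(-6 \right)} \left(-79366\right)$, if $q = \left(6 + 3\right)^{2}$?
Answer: $-6428646$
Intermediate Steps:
$q = 81$ ($q = 9^{2} = 81$)
$z{\left(p \right)} = 81$
$z{\left(-6 \right)} \left(-79366\right) = 81 \left(-79366\right) = -6428646$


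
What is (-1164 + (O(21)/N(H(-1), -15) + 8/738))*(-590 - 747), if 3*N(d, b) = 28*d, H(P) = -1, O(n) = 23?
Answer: 2301893227/1476 ≈ 1.5595e+6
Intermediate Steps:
N(d, b) = 28*d/3 (N(d, b) = (28*d)/3 = 28*d/3)
(-1164 + (O(21)/N(H(-1), -15) + 8/738))*(-590 - 747) = (-1164 + (23/(((28/3)*(-1))) + 8/738))*(-590 - 747) = (-1164 + (23/(-28/3) + 8*(1/738)))*(-1337) = (-1164 + (23*(-3/28) + 4/369))*(-1337) = (-1164 + (-69/28 + 4/369))*(-1337) = (-1164 - 25349/10332)*(-1337) = -12051797/10332*(-1337) = 2301893227/1476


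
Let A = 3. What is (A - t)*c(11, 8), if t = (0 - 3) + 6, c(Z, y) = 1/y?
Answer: 0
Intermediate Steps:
t = 3 (t = -3 + 6 = 3)
(A - t)*c(11, 8) = (3 - 1*3)/8 = (3 - 3)*(⅛) = 0*(⅛) = 0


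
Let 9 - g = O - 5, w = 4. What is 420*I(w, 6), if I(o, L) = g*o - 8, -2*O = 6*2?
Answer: 30240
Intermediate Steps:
O = -6 (O = -3*2 = -½*12 = -6)
g = 20 (g = 9 - (-6 - 5) = 9 - 1*(-11) = 9 + 11 = 20)
I(o, L) = -8 + 20*o (I(o, L) = 20*o - 8 = -8 + 20*o)
420*I(w, 6) = 420*(-8 + 20*4) = 420*(-8 + 80) = 420*72 = 30240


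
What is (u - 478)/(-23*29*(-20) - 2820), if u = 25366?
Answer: 3111/1315 ≈ 2.3658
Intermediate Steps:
(u - 478)/(-23*29*(-20) - 2820) = (25366 - 478)/(-23*29*(-20) - 2820) = 24888/(-667*(-20) - 2820) = 24888/(13340 - 2820) = 24888/10520 = 24888*(1/10520) = 3111/1315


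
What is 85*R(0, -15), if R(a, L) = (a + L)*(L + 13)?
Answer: 2550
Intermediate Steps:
R(a, L) = (13 + L)*(L + a) (R(a, L) = (L + a)*(13 + L) = (13 + L)*(L + a))
85*R(0, -15) = 85*((-15)² + 13*(-15) + 13*0 - 15*0) = 85*(225 - 195 + 0 + 0) = 85*30 = 2550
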